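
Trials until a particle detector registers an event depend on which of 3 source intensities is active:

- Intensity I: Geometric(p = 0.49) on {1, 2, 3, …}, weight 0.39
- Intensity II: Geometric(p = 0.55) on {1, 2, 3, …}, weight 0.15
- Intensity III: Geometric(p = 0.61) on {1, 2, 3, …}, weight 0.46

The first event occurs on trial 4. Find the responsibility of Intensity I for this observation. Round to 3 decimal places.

0.512

Apply Bayes' rule: the posterior for each component is proportional to its prior times its likelihood at x.
Component likelihoods at x = 4:
  L_I = 0.064999
  L_II = 0.0501187
  L_III = 0.0361846
Prior × likelihood for each component:
  P(Z=I)·L_I = 0.39 × 0.064999 = 0.0253496
  P(Z=II)·L_II = 0.15 × 0.0501187 = 0.00751781
  P(Z=III)·L_III = 0.46 × 0.0361846 = 0.0166449
Marginal: 0.0253496 + 0.00751781 + 0.0166449 = 0.0495123
Responsibility of Intensity I: 0.0253496 / 0.0495123 ≈ 0.512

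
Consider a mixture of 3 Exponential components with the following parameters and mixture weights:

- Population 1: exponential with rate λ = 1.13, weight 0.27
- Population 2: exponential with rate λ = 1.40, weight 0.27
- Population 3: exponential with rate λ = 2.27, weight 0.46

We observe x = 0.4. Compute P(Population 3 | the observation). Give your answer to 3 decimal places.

0.507

P(component k | x) = π_k·f_k(x) / marginal(x), where marginal(x) = Σ_j π_j·f_j(x).
Component likelihoods at x = 0.4:
  p_1 = 0.71908
  p_2 = 0.799693
  p_3 = 0.915559
Multiply by the mixture weights:
  π_1·p_1 = 0.27 × 0.71908 = 0.194152
  π_2·p_2 = 0.27 × 0.799693 = 0.215917
  π_3·p_3 = 0.46 × 0.915559 = 0.421157
Marginal: 0.194152 + 0.215917 + 0.421157 = 0.831226
So the posterior for Population 3 is 0.421157 / 0.831226 ≈ 0.507.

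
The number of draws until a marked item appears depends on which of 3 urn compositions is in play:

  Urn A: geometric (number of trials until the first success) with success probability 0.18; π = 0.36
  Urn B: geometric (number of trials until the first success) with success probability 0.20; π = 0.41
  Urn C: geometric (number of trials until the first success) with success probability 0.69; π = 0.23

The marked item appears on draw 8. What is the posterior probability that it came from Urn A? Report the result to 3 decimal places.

P(component k | x) = P(Z=k)·f_k(x) / marginal(x), where marginal(x) = Σ_j P(Z=j)·f_j(x).
Evaluate each component's likelihood at the observed value:
  p_A = 0.18·(1−0.18)^7 = 0.18·0.249285 = 0.0448714
  p_B = 0.20·(1−0.20)^7 = 0.20·0.209715 = 0.041943
  p_C = 0.69·(1−0.69)^7 = 0.69·0.000275126 = 0.000189837
Prior × likelihood for each component:
  P(Z=A)·p_A = 0.36 × 0.0448714 = 0.0161537
  P(Z=B)·p_B = 0.41 × 0.041943 = 0.0171966
  P(Z=C)·p_C = 0.23 × 0.000189837 = 4.36625e-05
Sum: 0.0161537 + 0.0171966 + 4.36625e-05 = 0.033394
Responsibility of Urn A: 0.0161537 / 0.033394 ≈ 0.484

0.484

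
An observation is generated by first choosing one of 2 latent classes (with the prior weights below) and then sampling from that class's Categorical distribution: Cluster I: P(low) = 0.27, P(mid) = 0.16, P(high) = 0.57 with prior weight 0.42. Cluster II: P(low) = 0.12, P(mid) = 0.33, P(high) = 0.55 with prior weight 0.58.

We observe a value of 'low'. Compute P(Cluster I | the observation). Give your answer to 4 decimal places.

Posterior ∝ prior × likelihood, so P(k | x) ∝ π_k f_k(x); normalise over all components.
Categorical probabilities:
  L_I = 0.27
  L_II = 0.12
Multiply by the mixture weights:
  π_I·L_I = 0.42 × 0.27 = 0.1134
  π_II·L_II = 0.58 × 0.12 = 0.0696
Normaliser: 0.1134 + 0.0696 = 0.183
P(Cluster I | 'low') ≈ 0.6197

0.6197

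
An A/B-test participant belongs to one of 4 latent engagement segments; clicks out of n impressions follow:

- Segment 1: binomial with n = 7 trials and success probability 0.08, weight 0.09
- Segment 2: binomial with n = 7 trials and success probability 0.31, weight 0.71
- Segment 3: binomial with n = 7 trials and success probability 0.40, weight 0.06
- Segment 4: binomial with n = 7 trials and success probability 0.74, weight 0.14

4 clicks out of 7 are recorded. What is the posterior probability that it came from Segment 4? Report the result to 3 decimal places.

0.229

The responsibility of component k is w_k f_k(x) divided by Σ_j w_j f_j(x).
Component likelihoods at x = 4 clicks out of 7:
  L_1 = C(7,4)·0.08^4·0.92^3 = 35·4.096e-05·0.778688 = 0.00111633
  L_2 = C(7,4)·0.31^4·0.69^3 = 35·0.00923521·0.328509 = 0.106185
  L_3 = C(7,4)·0.40^4·0.60^3 = 35·0.0256·0.216 = 0.193536
  L_4 = C(7,4)·0.74^4·0.26^3 = 35·0.299866·0.017576 = 0.184465
Weight by the priors:
  w_1·L_1 = 0.09 × 0.00111633 = 0.000100469
  w_2·L_2 = 0.71 × 0.106185 = 0.0753912
  w_3·L_3 = 0.06 × 0.193536 = 0.0116122
  w_4·L_4 = 0.14 × 0.184465 = 0.0258252
Marginal: 0.000100469 + 0.0753912 + 0.0116122 + 0.0258252 = 0.112929
P(Segment 4 | data) ≈ 0.229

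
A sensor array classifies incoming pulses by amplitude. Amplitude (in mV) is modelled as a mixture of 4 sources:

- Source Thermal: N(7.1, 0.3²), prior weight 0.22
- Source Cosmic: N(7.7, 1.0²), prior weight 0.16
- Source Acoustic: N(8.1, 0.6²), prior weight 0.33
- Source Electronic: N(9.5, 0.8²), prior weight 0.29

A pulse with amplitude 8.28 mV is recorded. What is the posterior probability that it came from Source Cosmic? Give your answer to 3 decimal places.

P(component k | x) = π_k·f_k(x) / marginal(x), where marginal(x) = Σ_j π_j·f_j(x).
Normal densities:
  f_Thermal = (1/(0.3·√(2π)))·exp(−(8.28−7.1)²/(2·0.3²)) = 1.329808·exp(-7.73556) = 0.000581139
  f_Cosmic = (1/(1.0·√(2π)))·exp(−(8.28−7.7)²/(2·1.0²)) = 0.398942·exp(-0.16820) = 0.33718
  f_Acoustic = (1/(0.6·√(2π)))·exp(−(8.28−8.1)²/(2·0.6²)) = 0.664904·exp(-0.04500) = 0.635646
  f_Electronic = (1/(0.8·√(2π)))·exp(−(8.28−9.5)²/(2·0.8²)) = 0.498678·exp(-1.16281) = 0.15589
Weight by the priors:
  π_Thermal·f_Thermal = 0.22 × 0.000581139 = 0.00012785
  π_Cosmic·f_Cosmic = 0.16 × 0.33718 = 0.0539488
  π_Acoustic·f_Acoustic = 0.33 × 0.635646 = 0.209763
  π_Electronic·f_Electronic = 0.29 × 0.15589 = 0.045208
Normaliser: 0.00012785 + 0.0539488 + 0.209763 + 0.045208 = 0.309048
P(Source Cosmic | data) ≈ 0.175

0.175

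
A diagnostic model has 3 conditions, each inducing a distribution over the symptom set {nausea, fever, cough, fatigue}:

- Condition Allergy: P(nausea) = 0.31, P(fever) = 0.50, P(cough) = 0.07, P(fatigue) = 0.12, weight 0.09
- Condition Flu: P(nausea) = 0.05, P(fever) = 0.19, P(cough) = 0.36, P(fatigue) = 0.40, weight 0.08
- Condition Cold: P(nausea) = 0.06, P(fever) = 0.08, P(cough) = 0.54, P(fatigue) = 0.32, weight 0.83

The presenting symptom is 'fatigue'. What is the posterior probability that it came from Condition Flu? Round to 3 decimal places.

0.104

By Bayes' theorem, P(k | x) = w_k f_k(x) / Σ_j w_j f_j(x).
Categorical probabilities:
  L_Allergy = P(fatigue | comp) = 0.12
  L_Flu = P(fatigue | comp) = 0.40
  L_Cold = P(fatigue | comp) = 0.32
Weight by the priors:
  w_Allergy·L_Allergy = 0.09 × 0.12 = 0.0108
  w_Flu·L_Flu = 0.08 × 0.4 = 0.032
  w_Cold·L_Cold = 0.83 × 0.32 = 0.2656
Marginal: 0.0108 + 0.032 + 0.2656 = 0.3084
Responsibility of Condition Flu: 0.032 / 0.3084 ≈ 0.104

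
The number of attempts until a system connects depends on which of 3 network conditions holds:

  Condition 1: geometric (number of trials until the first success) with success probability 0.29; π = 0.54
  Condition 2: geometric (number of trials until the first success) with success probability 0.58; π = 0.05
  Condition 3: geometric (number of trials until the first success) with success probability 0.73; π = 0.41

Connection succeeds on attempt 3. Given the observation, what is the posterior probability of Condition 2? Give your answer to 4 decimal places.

Apply Bayes' rule: the posterior for each component is proportional to its prior times its likelihood at x.
Component likelihoods at x = 3:
  f_1 = 0.146189
  f_2 = 0.102312
  f_3 = 0.053217
Prior × likelihood for each component:
  P(Z=1)·f_1 = 0.54 × 0.146189 = 0.0789421
  P(Z=2)·f_2 = 0.05 × 0.102312 = 0.0051156
  P(Z=3)·f_3 = 0.41 × 0.053217 = 0.021819
Denominator: 0.0789421 + 0.0051156 + 0.021819 = 0.105877
Responsibility of Condition 2: 0.0051156 / 0.105877 ≈ 0.0483

0.0483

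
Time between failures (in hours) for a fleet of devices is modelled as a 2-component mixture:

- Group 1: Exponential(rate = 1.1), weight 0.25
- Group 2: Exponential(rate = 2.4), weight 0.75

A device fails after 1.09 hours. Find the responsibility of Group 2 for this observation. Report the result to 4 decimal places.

0.6134

Posterior ∝ prior × likelihood, so P(k | x) ∝ P(Z=k) f_k(x); normalise over all components.
Evaluate each component's likelihood at the observed value:
  L_1 = 1.1·e^(−1.1·1.09) = 1.1·e^(−1.1990) = 0.331645
  L_2 = 2.4·e^(−2.4·1.09) = 2.4·e^(−2.6160) = 0.175427
Weight by the priors:
  P(Z=1)·L_1 = 0.25 × 0.331645 = 0.0829113
  P(Z=2)·L_2 = 0.75 × 0.175427 = 0.13157
Sum: 0.0829113 + 0.13157 = 0.214482
Responsibility of Group 2: 0.13157 / 0.214482 ≈ 0.6134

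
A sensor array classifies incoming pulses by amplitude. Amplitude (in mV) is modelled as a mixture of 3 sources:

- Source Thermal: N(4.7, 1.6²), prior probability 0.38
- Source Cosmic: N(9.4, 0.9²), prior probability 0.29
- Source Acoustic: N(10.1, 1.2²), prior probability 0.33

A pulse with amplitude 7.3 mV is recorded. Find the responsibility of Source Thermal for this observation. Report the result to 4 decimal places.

0.6177

P(component k | x) = π_k·f_k(x) / marginal(x), where marginal(x) = Σ_j π_j·f_j(x).
Component likelihoods at x = 7.3 mV:
  L_Thermal = (1/(1.6·√(2π)))·exp(−(7.3−4.7)²/(2·1.6²)) = 0.249339·exp(-1.32031) = 0.0665864
  L_Cosmic = (1/(0.9·√(2π)))·exp(−(7.3−9.4)²/(2·0.9²)) = 0.443269·exp(-2.72222) = 0.0291354
  L_Acoustic = (1/(1.2·√(2π)))·exp(−(7.3−10.1)²/(2·1.2²)) = 0.332452·exp(-2.72222) = 0.0218516
Unnormalised posteriors:
  π_Thermal·L_Thermal = 0.38 × 0.0665864 = 0.0253028
  π_Cosmic·L_Cosmic = 0.29 × 0.0291354 = 0.00844928
  π_Acoustic·L_Acoustic = 0.33 × 0.0218516 = 0.00721102
Marginal: 0.0253028 + 0.00844928 + 0.00721102 = 0.0409631
P(Source Thermal | 7.3 mV) ≈ 0.6177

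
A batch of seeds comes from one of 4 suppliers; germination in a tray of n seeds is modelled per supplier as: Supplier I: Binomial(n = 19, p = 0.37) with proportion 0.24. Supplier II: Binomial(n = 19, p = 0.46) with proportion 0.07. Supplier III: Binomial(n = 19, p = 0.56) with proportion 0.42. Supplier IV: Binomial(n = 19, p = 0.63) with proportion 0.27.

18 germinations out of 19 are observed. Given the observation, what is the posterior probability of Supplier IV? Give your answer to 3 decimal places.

The responsibility of component k is π_k f_k(x) divided by Σ_j π_j f_j(x).
Evaluate each component's likelihood at the observed value:
  L_I = 2.02174e-07
  L_II = 8.72546e-06
  L_III = 0.00024524
  L_IV = 0.00171825
Unnormalised posteriors:
  π_I·L_I = 0.24 × 2.02174e-07 = 4.85217e-08
  π_II·L_II = 0.07 × 8.72546e-06 = 6.10782e-07
  π_III·L_III = 0.42 × 0.00024524 = 0.000103001
  π_IV·L_IV = 0.27 × 0.00171825 = 0.000463926
Normaliser: 4.85217e-08 + 6.10782e-07 + 0.000103001 + 0.000463926 = 0.000567586
So the posterior for Supplier IV is 0.000463926 / 0.000567586 ≈ 0.817.

0.817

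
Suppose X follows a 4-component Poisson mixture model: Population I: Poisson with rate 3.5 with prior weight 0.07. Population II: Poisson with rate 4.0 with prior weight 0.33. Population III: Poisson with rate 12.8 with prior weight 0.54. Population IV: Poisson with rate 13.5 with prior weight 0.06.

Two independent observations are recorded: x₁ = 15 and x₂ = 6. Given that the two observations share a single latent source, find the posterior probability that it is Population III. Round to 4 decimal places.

0.9221

P(component k | x) = P(Z=k)·f_k(x) / marginal(x), where marginal(x) = Σ_j P(Z=j)·f_j(x).
Since both observations come from the same component, the likelihood for component k is f_k(x₁)·f_k(x₂).
  p_I = [e^(−3.5)·3.5^15/15! = 3.34573e-06] × [0.0770983] = 2.5795e-07
  p_II = [e^(−4.0)·4.0^15/15! = 1.50391e-05] × [0.104196] = 1.56701e-06
  p_III = [e^(−12.8)·12.8^15/15! = 0.0856408] × [0.0168639] = 0.00144424
  p_IV = [e^(−13.5)·13.5^15/15! = 0.0945217] × [0.0115264] = 0.0010895
Prior × likelihood for each component:
  P(Z=I)·p_I = 0.07 × 2.5795e-07 = 1.80565e-08
  P(Z=II)·p_II = 0.33 × 1.56701e-06 = 5.17113e-07
  P(Z=III)·p_III = 0.54 × 0.00144424 = 0.000779888
  P(Z=IV)·p_IV = 0.06 × 0.0010895 = 6.53698e-05
Evidence: 1.80565e-08 + 5.17113e-07 + 0.000779888 + 6.53698e-05 = 0.000845793
Responsibility of Population III: 0.000779888 / 0.000845793 ≈ 0.9221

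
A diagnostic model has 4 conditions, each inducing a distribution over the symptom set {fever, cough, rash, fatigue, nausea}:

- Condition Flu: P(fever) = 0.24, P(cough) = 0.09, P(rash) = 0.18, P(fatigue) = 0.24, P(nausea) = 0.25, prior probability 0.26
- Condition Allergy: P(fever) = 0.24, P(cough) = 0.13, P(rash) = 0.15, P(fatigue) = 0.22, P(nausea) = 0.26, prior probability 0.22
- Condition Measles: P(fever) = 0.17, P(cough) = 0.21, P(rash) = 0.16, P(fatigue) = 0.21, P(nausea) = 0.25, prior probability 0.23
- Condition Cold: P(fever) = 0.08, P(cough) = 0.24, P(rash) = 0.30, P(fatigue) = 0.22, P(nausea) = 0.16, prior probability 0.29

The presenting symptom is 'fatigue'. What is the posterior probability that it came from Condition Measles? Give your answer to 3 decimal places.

Posterior ∝ prior × likelihood, so P(k | x) ∝ π_k f_k(x); normalise over all components.
Evaluate each component's likelihood at the observed value:
  f_Flu = P(fatigue | comp) = 0.24
  f_Allergy = P(fatigue | comp) = 0.22
  f_Measles = P(fatigue | comp) = 0.21
  f_Cold = P(fatigue | comp) = 0.22
Multiply by the mixture weights:
  π_Flu·f_Flu = 0.26 × 0.24 = 0.0624
  π_Allergy·f_Allergy = 0.22 × 0.22 = 0.0484
  π_Measles·f_Measles = 0.23 × 0.21 = 0.0483
  π_Cold·f_Cold = 0.29 × 0.22 = 0.0638
Evidence: 0.0624 + 0.0484 + 0.0483 + 0.0638 = 0.2229
Responsibility of Condition Measles: 0.0483 / 0.2229 ≈ 0.217

0.217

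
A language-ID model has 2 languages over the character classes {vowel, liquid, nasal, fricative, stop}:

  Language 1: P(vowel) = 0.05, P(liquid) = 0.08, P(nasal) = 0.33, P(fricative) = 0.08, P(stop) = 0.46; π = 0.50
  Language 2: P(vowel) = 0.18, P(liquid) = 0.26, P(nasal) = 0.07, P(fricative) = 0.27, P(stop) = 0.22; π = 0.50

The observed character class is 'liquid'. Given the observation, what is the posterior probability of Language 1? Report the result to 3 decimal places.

Posterior ∝ prior × likelihood, so P(k | x) ∝ π_k f_k(x); normalise over all components.
Component likelihoods at x = 'liquid':
  p_1 = P(liquid | comp) = 0.08
  p_2 = P(liquid | comp) = 0.26
Unnormalised posteriors:
  π_1·p_1 = 0.50 × 0.08 = 0.04
  π_2·p_2 = 0.50 × 0.26 = 0.13
Evidence: 0.04 + 0.13 = 0.17
P(Language 1 | x) ≈ 0.235

0.235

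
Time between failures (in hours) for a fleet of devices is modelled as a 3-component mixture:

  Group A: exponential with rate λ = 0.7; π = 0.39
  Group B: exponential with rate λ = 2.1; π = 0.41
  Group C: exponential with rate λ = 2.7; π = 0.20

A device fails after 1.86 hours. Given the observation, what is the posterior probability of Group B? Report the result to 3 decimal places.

0.182

P(component k | x) = P(Z=k)·f_k(x) / marginal(x), where marginal(x) = Σ_j P(Z=j)·f_j(x).
Component likelihoods at x = 1.86 hours:
  L_A = 0.190391
  L_B = 0.0422537
  L_C = 0.0177966
Unnormalised posteriors:
  P(Z=A)·L_A = 0.39 × 0.190391 = 0.0742525
  P(Z=B)·L_B = 0.41 × 0.0422537 = 0.017324
  P(Z=C)·L_C = 0.20 × 0.0177966 = 0.00355932
Normaliser: 0.0742525 + 0.017324 + 0.00355932 = 0.0951359
Responsibility of Group B: 0.017324 / 0.0951359 ≈ 0.182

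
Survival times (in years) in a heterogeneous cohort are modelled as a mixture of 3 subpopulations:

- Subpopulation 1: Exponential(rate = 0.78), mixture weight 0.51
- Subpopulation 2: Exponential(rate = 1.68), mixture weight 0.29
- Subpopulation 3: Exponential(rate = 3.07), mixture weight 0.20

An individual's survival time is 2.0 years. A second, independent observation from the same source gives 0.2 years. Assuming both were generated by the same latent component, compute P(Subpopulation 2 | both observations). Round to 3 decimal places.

Apply Bayes' rule: the posterior for each component is proportional to its prior times its likelihood at x.
Since both observations come from the same component, the likelihood for component k is f_k(x₁)·f_k(x₂).
  p_1 = [0.78·e^(−0.78·2.0) = 0.78·e^(−1.5600) = 0.163906] × [0.667336] = 0.10938
  p_2 = [1.68·e^(−1.68·2.0) = 1.68·e^(−3.3600) = 0.0583552] × [1.20057] = 0.0700594
  p_3 = [3.07·e^(−3.07·2.0) = 3.07·e^(−6.1400) = 0.00661562] × [1.66143] = 0.0109914
Multiply by the mixture weights:
  π_1·p_1 = 0.51 × 0.10938 = 0.0557841
  π_2·p_2 = 0.29 × 0.0700594 = 0.0203172
  π_3·p_3 = 0.20 × 0.0109914 = 0.00219827
Sum: 0.0557841 + 0.0203172 + 0.00219827 = 0.0782995
Responsibility of Subpopulation 2: 0.0203172 / 0.0782995 ≈ 0.259

0.259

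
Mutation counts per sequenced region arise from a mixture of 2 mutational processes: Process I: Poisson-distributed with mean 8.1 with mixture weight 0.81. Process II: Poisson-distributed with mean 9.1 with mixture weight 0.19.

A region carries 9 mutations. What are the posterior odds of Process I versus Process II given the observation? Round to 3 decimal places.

Since P(k|x) ∝ w_k f_k(x), the posterior odds are w_i f_i(x) / (w_j f_j(x)).
Evaluate each component's likelihood at the observed value:
  f_I = 0.12555
  f_II = 0.131683
0.101696 / 0.0250198 ≈ 4.065

4.065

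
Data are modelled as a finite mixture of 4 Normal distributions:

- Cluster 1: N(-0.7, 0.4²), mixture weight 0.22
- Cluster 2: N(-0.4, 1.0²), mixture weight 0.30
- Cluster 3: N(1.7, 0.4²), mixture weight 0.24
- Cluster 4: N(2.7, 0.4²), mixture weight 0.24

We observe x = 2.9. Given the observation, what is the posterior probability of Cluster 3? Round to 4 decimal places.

Posterior ∝ prior × likelihood, so P(k | x) ∝ π_k f_k(x); normalise over all components.
Evaluate each component's likelihood at the observed value:
  f_1 = 2.56994e-18
  f_2 = 0.00172257
  f_3 = 0.0110796
  f_4 = 0.880163
Unnormalised posteriors:
  π_1·f_1 = 0.22 × 2.56994e-18 = 5.65388e-19
  π_2·f_2 = 0.30 × 0.00172257 = 0.000516771
  π_3·f_3 = 0.24 × 0.0110796 = 0.00265911
  π_4·f_4 = 0.24 × 0.880163 = 0.211239
Sum: 5.65388e-19 + 0.000516771 + 0.00265911 + 0.211239 = 0.214415
P(Cluster 3 | the observation) = 0.00265911 / 0.214415 ≈ 0.0124

0.0124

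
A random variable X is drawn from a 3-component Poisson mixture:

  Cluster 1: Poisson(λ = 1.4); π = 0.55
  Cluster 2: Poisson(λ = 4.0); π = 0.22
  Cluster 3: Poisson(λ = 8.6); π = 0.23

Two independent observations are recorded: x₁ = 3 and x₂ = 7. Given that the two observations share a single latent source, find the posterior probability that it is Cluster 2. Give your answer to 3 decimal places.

The responsibility of component k is π_k f_k(x) divided by Σ_j π_j f_j(x).
Since both observations come from the same component, the likelihood for component k is f_k(x₁)·f_k(x₂).
  L_1 = [e^(−1.4)·1.4^3/3! = 0.112777] × [0.000515767] = 5.81666e-05
  L_2 = [e^(−4.0)·4.0^3/3! = 0.195367] × [0.0595404] = 0.0116322
  L_3 = [e^(−8.6)·8.6^3/3! = 0.0195169] × [0.127094] = 0.00248049
Multiply by the mixture weights:
  π_1·L_1 = 0.55 × 5.81666e-05 = 3.19917e-05
  π_2·L_2 = 0.22 × 0.0116322 = 0.00255909
  π_3·L_3 = 0.23 × 0.00248049 = 0.000570513
Denominator: 3.19917e-05 + 0.00255909 + 0.000570513 = 0.00316159
So the posterior for Cluster 2 is 0.00255909 / 0.00316159 ≈ 0.809.

0.809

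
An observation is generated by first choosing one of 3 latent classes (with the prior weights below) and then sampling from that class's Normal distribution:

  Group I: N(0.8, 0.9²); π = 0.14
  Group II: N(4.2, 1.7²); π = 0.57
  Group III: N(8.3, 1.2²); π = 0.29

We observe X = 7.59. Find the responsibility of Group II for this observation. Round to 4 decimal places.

The responsibility of component k is π_k f_k(x) divided by Σ_j π_j f_j(x).
Evaluate each component's likelihood at the observed value:
  L_I = (1/(0.9·√(2π)))·exp(−(7.59−0.8)²/(2·0.9²)) = 0.443269·exp(-28.45932) = 1.93616e-13
  L_II = (1/(1.7·√(2π)))·exp(−(7.59−4.2)²/(2·1.7²)) = 0.234672·exp(-1.98825) = 0.0321347
  L_III = (1/(1.2·√(2π)))·exp(−(7.59−8.3)²/(2·1.2²)) = 0.332452·exp(-0.17503) = 0.279069
Unnormalised posteriors:
  π_I·L_I = 0.14 × 1.93616e-13 = 2.71063e-14
  π_II·L_II = 0.57 × 0.0321347 = 0.0183168
  π_III·L_III = 0.29 × 0.279069 = 0.0809301
Sum: 2.71063e-14 + 0.0183168 + 0.0809301 = 0.0992469
P(Group II | x) ≈ 0.1846

0.1846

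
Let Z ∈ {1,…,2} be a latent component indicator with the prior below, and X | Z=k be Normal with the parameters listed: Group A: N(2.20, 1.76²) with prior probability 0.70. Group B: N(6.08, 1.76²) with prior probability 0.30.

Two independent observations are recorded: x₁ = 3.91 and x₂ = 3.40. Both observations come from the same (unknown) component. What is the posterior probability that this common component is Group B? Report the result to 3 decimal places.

0.113

P(component k | x) = P(Z=k)·f_k(x) / marginal(x), where marginal(x) = Σ_j P(Z=j)·f_j(x).
Since both observations come from the same component, the likelihood for component k is f_k(x₁)·f_k(x₂).
  f_A = [(1/(1.76·√(2π)))·exp(−(3.91−2.20)²/(2·1.76²)) = 0.226672·exp(-0.47199) = 0.141388] × [0.17966] = 0.0254018
  f_B = [(1/(1.76·√(2π)))·exp(−(3.91−6.08)²/(2·1.76²)) = 0.226672·exp(-0.76009) = 0.105997] × [0.0711047] = 0.00753692
Multiply by the mixture weights:
  P(Z=A)·f_A = 0.70 × 0.0254018 = 0.0177812
  P(Z=B)·f_B = 0.30 × 0.00753692 = 0.00226107
Normaliser: 0.0177812 + 0.00226107 = 0.0200423
P(Group B | x₁, x₂) ≈ 0.113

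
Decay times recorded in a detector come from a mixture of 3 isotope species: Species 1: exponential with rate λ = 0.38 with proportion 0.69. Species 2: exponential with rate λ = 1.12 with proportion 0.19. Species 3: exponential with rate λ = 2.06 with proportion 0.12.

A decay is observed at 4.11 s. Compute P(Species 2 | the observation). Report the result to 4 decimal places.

0.0373

P(component k | x) = P(Z=k)·f_k(x) / marginal(x), where marginal(x) = Σ_j P(Z=j)·f_j(x).
Exponential densities:
  p_1 = 0.38·e^(−0.38·4.11) = 0.38·e^(−1.5618) = 0.0797081
  p_2 = 1.12·e^(−1.12·4.11) = 1.12·e^(−4.6032) = 0.0112221
  p_3 = 2.06·e^(−2.06·4.11) = 2.06·e^(−8.4666) = 0.000433381
Unnormalised posteriors:
  P(Z=1)·p_1 = 0.69 × 0.0797081 = 0.0549986
  P(Z=2)·p_2 = 0.19 × 0.0112221 = 0.0021322
  P(Z=3)·p_3 = 0.12 × 0.000433381 = 5.20057e-05
Evidence: 0.0549986 + 0.0021322 + 5.20057e-05 = 0.0571828
Responsibility of Species 2: 0.0021322 / 0.0571828 ≈ 0.0373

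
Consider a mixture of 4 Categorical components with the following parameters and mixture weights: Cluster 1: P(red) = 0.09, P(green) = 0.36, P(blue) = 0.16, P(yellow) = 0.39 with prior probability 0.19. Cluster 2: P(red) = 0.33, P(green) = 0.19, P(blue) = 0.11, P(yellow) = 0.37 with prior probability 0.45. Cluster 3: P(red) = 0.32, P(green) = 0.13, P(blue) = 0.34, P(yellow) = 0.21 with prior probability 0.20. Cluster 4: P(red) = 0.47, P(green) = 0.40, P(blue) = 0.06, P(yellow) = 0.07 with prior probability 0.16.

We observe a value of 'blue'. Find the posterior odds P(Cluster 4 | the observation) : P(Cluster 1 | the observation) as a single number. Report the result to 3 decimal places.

The posterior odds equal the prior odds times the likelihood ratio: (P(Z=i)/P(Z=j))·(f_i(x)/f_j(x)).
Component likelihoods at x = 'blue':
  p_1 = P(blue | comp) = 0.16
  p_2 = P(blue | comp) = 0.11
  p_3 = P(blue | comp) = 0.34
  p_4 = P(blue | comp) = 0.06
Odds = (0.16/0.19) × (0.06/0.16) = 0.842105 × 0.375 ≈ 0.316

0.316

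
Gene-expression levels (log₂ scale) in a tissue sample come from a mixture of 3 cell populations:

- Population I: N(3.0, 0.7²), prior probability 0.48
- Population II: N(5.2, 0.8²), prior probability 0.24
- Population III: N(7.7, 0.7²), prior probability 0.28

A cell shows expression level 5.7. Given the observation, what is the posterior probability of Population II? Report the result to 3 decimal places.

0.972

P(component k | x) = π_k·f_k(x) / marginal(x), where marginal(x) = Σ_j π_j·f_j(x).
Evaluate each component's likelihood at the observed value:
  f_I = (1/(0.7·√(2π)))·exp(−(5.7−3.0)²/(2·0.7²)) = 0.569918·exp(-7.43878) = 0.000335114
  f_II = (1/(0.8·√(2π)))·exp(−(5.7−5.2)²/(2·0.8²)) = 0.498678·exp(-0.19531) = 0.410201
  f_III = (1/(0.7·√(2π)))·exp(−(5.7−7.7)²/(2·0.7²)) = 0.569918·exp(-4.08163) = 0.00962014
Multiply by the mixture weights:
  π_I·f_I = 0.48 × 0.000335114 = 0.000160855
  π_II·f_II = 0.24 × 0.410201 = 0.0984483
  π_III·f_III = 0.28 × 0.00962014 = 0.00269364
Sum: 0.000160855 + 0.0984483 + 0.00269364 = 0.101303
P(Population II | data) ≈ 0.972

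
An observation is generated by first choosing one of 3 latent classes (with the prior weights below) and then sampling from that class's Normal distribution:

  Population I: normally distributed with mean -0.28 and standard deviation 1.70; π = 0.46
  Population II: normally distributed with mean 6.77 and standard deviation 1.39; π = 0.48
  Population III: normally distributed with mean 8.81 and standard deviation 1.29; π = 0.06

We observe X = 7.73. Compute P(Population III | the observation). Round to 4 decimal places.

0.1075

Apply Bayes' rule: the posterior for each component is proportional to its prior times its likelihood at x.
Component likelihoods at x = 7.73:
  p_I = 3.54515e-06
  p_II = 0.226109
  p_III = 0.21783
Multiply by the mixture weights:
  w_I·p_I = 0.46 × 3.54515e-06 = 1.63077e-06
  w_II·p_II = 0.48 × 0.226109 = 0.108532
  w_III·p_III = 0.06 × 0.21783 = 0.0130698
Normaliser: 1.63077e-06 + 0.108532 + 0.0130698 = 0.121604
Responsibility of Population III: 0.0130698 / 0.121604 ≈ 0.1075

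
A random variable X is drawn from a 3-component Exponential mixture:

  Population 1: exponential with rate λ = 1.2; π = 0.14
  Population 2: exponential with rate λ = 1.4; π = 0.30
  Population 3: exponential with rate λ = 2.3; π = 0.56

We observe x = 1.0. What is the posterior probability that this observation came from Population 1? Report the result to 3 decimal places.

By Bayes' theorem, P(k | x) = w_k f_k(x) / Σ_j w_j f_j(x).
Component likelihoods at x = 1.0:
  L_1 = 0.361433
  L_2 = 0.345236
  L_3 = 0.230595
Prior × likelihood for each component:
  w_1·L_1 = 0.14 × 0.361433 = 0.0506006
  w_2·L_2 = 0.30 × 0.345236 = 0.103571
  w_3·L_3 = 0.56 × 0.230595 = 0.129133
Normaliser: 0.0506006 + 0.103571 + 0.129133 = 0.283305
P(Population 1 | data) ≈ 0.179

0.179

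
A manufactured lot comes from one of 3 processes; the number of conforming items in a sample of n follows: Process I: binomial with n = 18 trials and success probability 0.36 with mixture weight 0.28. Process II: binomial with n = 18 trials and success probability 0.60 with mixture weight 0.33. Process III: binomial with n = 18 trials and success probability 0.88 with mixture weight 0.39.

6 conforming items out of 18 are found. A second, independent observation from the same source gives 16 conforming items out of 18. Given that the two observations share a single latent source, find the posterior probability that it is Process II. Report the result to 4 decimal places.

0.9918

Posterior ∝ prior × likelihood, so P(k | x) ∝ P(Z=k) f_k(x); normalise over all components.
Since both observations come from the same component, the likelihood for component k is f_k(x₁)·f_k(x₂).
  p_I = [0.19083] × [4.9876e-06] = 9.51782e-07
  p_II = [0.0145311] × [0.00690608] = 0.000100353
  p_III = [7.68675e-08] × [0.284955] = 2.19038e-08
Weight by the priors:
  P(Z=I)·p_I = 0.28 × 9.51782e-07 = 2.66499e-07
  P(Z=II)·p_II = 0.33 × 0.000100353 = 3.31165e-05
  P(Z=III)·p_III = 0.39 × 2.19038e-08 = 8.54248e-09
Normaliser: 2.66499e-07 + 3.31165e-05 + 8.54248e-09 = 3.33915e-05
P(Process II | x₁, x₂) = 3.31165e-05 / 3.33915e-05 ≈ 0.9918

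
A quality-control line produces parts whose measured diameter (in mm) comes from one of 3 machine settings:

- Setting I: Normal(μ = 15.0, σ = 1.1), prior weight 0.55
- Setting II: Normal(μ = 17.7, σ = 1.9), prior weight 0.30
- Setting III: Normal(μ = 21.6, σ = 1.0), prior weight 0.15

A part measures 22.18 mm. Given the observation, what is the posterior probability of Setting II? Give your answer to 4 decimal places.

0.0717

Apply Bayes' rule: the posterior for each component is proportional to its prior times its likelihood at x.
Normal densities:
  f_I = 2.03187e-10
  f_II = 0.0130284
  f_III = 0.33718
Multiply by the mixture weights:
  π_I·f_I = 0.55 × 2.03187e-10 = 1.11753e-10
  π_II·f_II = 0.30 × 0.0130284 = 0.00390851
  π_III·f_III = 0.15 × 0.33718 = 0.050577
Marginal: 1.11753e-10 + 0.00390851 + 0.050577 = 0.0544855
So the posterior for Setting II is 0.00390851 / 0.0544855 ≈ 0.0717.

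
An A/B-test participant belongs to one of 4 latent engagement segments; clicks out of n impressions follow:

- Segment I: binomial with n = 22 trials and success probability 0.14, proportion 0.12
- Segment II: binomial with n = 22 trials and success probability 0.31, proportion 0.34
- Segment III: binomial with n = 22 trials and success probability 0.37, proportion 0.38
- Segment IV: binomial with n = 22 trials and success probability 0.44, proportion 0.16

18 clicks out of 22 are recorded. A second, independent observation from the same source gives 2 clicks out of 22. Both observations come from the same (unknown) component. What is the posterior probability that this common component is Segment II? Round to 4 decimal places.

0.1138

The responsibility of component k is π_k f_k(x) divided by Σ_j π_j f_j(x).
Since both observations come from the same component, the likelihood for component k is f_k(x₁)·f_k(x₂).
  p_I = [C(22,18)·0.14^18·0.86^4 = 7315·4.26879e-16·0.547008 = 1.7081e-12] × [0.221736] = 3.78748e-13
  p_II = [C(22,18)·0.31^18·0.69^4 = 7315·6.99054e-10·0.226671 = 1.1591e-06] × [0.0132836] = 1.53971e-08
  p_III = [C(22,18)·0.37^18·0.63^4 = 7315·1.68901e-08·0.15753 = 1.94629e-05] × [0.0030678] = 5.97082e-08
  p_IV = [C(22,18)·0.44^18·0.56^4 = 7315·3.82075e-07·0.098345 = 0.000274862] × [0.000411413] = 1.13082e-07
Weight by the priors:
  π_I·p_I = 0.12 × 3.78748e-13 = 4.54497e-14
  π_II·p_II = 0.34 × 1.53971e-08 = 5.23501e-09
  π_III·p_III = 0.38 × 5.97082e-08 = 2.26891e-08
  π_IV·p_IV = 0.16 × 1.13082e-07 = 1.80931e-08
Marginal: 4.54497e-14 + 5.23501e-09 + 2.26891e-08 + 1.80931e-08 = 4.60172e-08
P(Segment II | x) = 5.23501e-09 / 4.60172e-08 ≈ 0.1138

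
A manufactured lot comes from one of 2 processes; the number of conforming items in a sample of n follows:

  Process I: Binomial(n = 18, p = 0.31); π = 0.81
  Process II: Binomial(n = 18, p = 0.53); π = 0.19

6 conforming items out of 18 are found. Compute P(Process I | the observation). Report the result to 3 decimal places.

P(component k | x) = π_k·f_k(x) / marginal(x), where marginal(x) = Σ_j π_j·f_j(x).
Evaluate each component's likelihood at the observed value:
  p_I = C(18,6)·0.31^6·0.69^12 = 18564·0.000887504·0.0116463 = 0.19188
  p_II = C(18,6)·0.53^6·0.47^12 = 18564·0.0221644·0.000116191 = 0.0478081
Multiply by the mixture weights:
  π_I·p_I = 0.81 × 0.19188 = 0.155423
  π_II·p_II = 0.19 × 0.0478081 = 0.00908353
Sum: 0.155423 + 0.00908353 = 0.164507
So the posterior for Process I is 0.155423 / 0.164507 ≈ 0.945.

0.945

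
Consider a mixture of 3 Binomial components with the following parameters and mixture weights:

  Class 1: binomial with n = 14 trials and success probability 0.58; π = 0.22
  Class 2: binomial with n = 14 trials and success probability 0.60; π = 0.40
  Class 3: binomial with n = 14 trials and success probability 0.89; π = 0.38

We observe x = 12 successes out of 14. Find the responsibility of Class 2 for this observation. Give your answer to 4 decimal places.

0.1047

The responsibility of component k is P(Z=k) f_k(x) divided by Σ_j P(Z=j) f_j(x).
Evaluate each component's likelihood at the observed value:
  p_1 = C(14,12)·0.58^12·0.42^2 = 91·0.00144923·0.1764 = 0.0232635
  p_2 = C(14,12)·0.60^12·0.40^2 = 91·0.00217678·0.16 = 0.031694
  p_3 = C(14,12)·0.89^12·0.11^2 = 91·0.24699·0.0121 = 0.271961
Prior × likelihood for each component:
  P(Z=1)·p_1 = 0.22 × 0.0232635 = 0.00511798
  P(Z=2)·p_2 = 0.40 × 0.031694 = 0.0126776
  P(Z=3)·p_3 = 0.38 × 0.271961 = 0.103345
Normaliser: 0.00511798 + 0.0126776 + 0.103345 = 0.121141
P(Class 2 | 12 successes out of 14) ≈ 0.1047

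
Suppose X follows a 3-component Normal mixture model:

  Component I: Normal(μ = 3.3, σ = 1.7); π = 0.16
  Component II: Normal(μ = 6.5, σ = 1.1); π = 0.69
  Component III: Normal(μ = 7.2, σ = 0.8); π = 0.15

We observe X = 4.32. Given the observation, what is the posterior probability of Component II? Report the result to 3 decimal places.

0.527

The responsibility of component k is P(Z=k) f_k(x) divided by Σ_j P(Z=j) f_j(x).
Normal densities:
  L_I = 0.196014
  L_II = 0.050892
  L_III = 0.000764877
Unnormalised posteriors:
  P(Z=I)·L_I = 0.16 × 0.196014 = 0.0313623
  P(Z=II)·L_II = 0.69 × 0.050892 = 0.0351155
  P(Z=III)·L_III = 0.15 × 0.000764877 = 0.000114732
Evidence: 0.0313623 + 0.0351155 + 0.000114732 = 0.0665925
P(Component II | 4.32) ≈ 0.527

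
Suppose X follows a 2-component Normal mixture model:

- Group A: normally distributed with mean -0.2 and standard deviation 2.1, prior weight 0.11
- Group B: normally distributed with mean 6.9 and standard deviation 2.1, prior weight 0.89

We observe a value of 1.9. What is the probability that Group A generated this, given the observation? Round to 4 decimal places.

P(component k | x) = w_k·f_k(x) / marginal(x), where marginal(x) = Σ_j w_j·f_j(x).
Evaluate each component's likelihood at the observed value:
  p_A = (1/(2.1·√(2π)))·exp(−(1.9−-0.2)²/(2·2.1²)) = 0.189973·exp(-0.50000) = 0.115224
  p_B = (1/(2.1·√(2π)))·exp(−(1.9−6.9)²/(2·2.1²)) = 0.189973·exp(-2.83447) = 0.0111609
Multiply by the mixture weights:
  w_A·p_A = 0.11 × 0.115224 = 0.0126747
  w_B·p_B = 0.89 × 0.0111609 = 0.00993316
Sum: 0.0126747 + 0.00993316 = 0.0226078
P(Group A | the observation) ≈ 0.5606

0.5606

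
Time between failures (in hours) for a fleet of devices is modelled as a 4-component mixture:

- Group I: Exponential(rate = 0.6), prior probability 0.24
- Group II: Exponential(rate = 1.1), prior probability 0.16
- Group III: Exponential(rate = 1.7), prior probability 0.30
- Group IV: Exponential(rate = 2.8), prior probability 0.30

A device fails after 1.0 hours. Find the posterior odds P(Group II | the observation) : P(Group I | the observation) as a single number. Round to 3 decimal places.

0.741

Only the two components matter; the odds are (w_i f_i(x)) / (w_j f_j(x)).
Exponential densities:
  f_I = 0.329287
  f_II = 0.366158
  f_III = 0.310562
  f_IV = 0.170268
0.0585853 / 0.0790289 ≈ 0.741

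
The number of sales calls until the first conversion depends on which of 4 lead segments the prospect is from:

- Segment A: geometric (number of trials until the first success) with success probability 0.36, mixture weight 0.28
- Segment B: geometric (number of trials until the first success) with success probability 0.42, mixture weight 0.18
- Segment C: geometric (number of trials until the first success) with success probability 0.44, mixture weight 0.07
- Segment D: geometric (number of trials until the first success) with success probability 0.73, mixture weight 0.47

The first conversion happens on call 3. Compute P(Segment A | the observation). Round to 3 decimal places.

0.407

Apply Bayes' rule: the posterior for each component is proportional to its prior times its likelihood at x.
Component likelihoods at x = 3:
  f_A = 0.147456
  f_B = 0.141288
  f_C = 0.137984
  f_D = 0.053217
Weight by the priors:
  P(Z=A)·f_A = 0.28 × 0.147456 = 0.0412877
  P(Z=B)·f_B = 0.18 × 0.141288 = 0.0254318
  P(Z=C)·f_C = 0.07 × 0.137984 = 0.00965888
  P(Z=D)·f_D = 0.47 × 0.053217 = 0.025012
Sum: 0.0412877 + 0.0254318 + 0.00965888 + 0.025012 = 0.10139
Responsibility of Segment A: 0.0412877 / 0.10139 ≈ 0.407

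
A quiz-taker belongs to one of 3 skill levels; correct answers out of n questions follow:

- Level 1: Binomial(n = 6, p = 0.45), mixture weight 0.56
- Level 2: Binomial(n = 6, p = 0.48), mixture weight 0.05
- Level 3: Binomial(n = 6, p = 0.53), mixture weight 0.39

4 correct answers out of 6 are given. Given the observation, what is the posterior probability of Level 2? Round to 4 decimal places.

Apply Bayes' rule: the posterior for each component is proportional to its prior times its likelihood at x.
Evaluate each component's likelihood at the observed value:
  L_1 = C(6,4)·0.45^4·0.55^2 = 15·0.0410063·0.3025 = 0.186066
  L_2 = C(6,4)·0.48^4·0.52^2 = 15·0.0530842·0.2704 = 0.215309
  L_3 = C(6,4)·0.53^4·0.47^2 = 15·0.0789048·0.2209 = 0.261451
Prior × likelihood for each component:
  π_1·L_1 = 0.56 × 0.186066 = 0.104197
  π_2·L_2 = 0.05 × 0.215309 = 0.0107655
  π_3·L_3 = 0.39 × 0.261451 = 0.101966
Denominator: 0.104197 + 0.0107655 + 0.101966 = 0.216928
P(Level 2 | x) ≈ 0.0496

0.0496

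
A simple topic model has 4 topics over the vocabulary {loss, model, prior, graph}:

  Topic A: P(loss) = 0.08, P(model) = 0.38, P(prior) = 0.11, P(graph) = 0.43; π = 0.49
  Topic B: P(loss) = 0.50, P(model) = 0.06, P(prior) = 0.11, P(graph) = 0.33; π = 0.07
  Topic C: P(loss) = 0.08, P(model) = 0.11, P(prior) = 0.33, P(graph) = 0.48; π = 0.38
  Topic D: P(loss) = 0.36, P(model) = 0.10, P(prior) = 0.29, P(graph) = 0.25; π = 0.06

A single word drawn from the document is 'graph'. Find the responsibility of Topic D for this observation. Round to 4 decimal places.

Posterior ∝ prior × likelihood, so P(k | x) ∝ w_k f_k(x); normalise over all components.
Component likelihoods at x = 'graph':
  L_A = 0.43
  L_B = 0.33
  L_C = 0.48
  L_D = 0.25
Weight by the priors:
  w_A·L_A = 0.49 × 0.43 = 0.2107
  w_B·L_B = 0.07 × 0.33 = 0.0231
  w_C·L_C = 0.38 × 0.48 = 0.1824
  w_D·L_D = 0.06 × 0.25 = 0.015
Sum: 0.2107 + 0.0231 + 0.1824 + 0.015 = 0.4312
Responsibility of Topic D: 0.015 / 0.4312 ≈ 0.0348

0.0348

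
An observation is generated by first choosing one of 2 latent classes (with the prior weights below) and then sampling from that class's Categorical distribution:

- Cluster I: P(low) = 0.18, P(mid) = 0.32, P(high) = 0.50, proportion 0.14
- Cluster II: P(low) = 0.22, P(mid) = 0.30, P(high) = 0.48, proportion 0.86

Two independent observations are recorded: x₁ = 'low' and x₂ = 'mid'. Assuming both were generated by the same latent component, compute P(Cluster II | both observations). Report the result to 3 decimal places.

By Bayes' theorem, P(k | x) = π_k f_k(x) / Σ_j π_j f_j(x).
Since both observations come from the same component, the likelihood for component k is f_k(x₁)·f_k(x₂).
  f_I = [0.18] × [0.32] = 0.0576
  f_II = [0.22] × [0.3] = 0.066
Prior × likelihood for each component:
  π_I·f_I = 0.14 × 0.0576 = 0.008064
  π_II·f_II = 0.86 × 0.066 = 0.05676
Sum: 0.008064 + 0.05676 = 0.064824
P(Cluster II | x₁,x₂) ≈ 0.876

0.876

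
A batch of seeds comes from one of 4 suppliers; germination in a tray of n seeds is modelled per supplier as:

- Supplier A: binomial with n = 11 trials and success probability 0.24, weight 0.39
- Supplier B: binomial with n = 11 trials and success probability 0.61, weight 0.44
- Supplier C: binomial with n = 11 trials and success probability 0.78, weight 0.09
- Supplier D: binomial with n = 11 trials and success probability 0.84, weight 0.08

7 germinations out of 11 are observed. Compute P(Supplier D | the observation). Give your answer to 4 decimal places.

P(component k | x) = π_k·f_k(x) / marginal(x), where marginal(x) = Σ_j π_j·f_j(x).
Evaluate each component's likelihood at the observed value:
  L_A = 0.00504948
  L_B = 0.239928
  L_C = 0.13579
  L_D = 0.0638188
Unnormalised posteriors:
  π_A·L_A = 0.39 × 0.00504948 = 0.0019693
  π_B·L_B = 0.44 × 0.239928 = 0.105568
  π_C·L_C = 0.09 × 0.13579 = 0.0122211
  π_D·L_D = 0.08 × 0.0638188 = 0.00510551
Normaliser: 0.0019693 + 0.105568 + 0.0122211 + 0.00510551 = 0.124864
Responsibility of Supplier D: 0.00510551 / 0.124864 ≈ 0.0409

0.0409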